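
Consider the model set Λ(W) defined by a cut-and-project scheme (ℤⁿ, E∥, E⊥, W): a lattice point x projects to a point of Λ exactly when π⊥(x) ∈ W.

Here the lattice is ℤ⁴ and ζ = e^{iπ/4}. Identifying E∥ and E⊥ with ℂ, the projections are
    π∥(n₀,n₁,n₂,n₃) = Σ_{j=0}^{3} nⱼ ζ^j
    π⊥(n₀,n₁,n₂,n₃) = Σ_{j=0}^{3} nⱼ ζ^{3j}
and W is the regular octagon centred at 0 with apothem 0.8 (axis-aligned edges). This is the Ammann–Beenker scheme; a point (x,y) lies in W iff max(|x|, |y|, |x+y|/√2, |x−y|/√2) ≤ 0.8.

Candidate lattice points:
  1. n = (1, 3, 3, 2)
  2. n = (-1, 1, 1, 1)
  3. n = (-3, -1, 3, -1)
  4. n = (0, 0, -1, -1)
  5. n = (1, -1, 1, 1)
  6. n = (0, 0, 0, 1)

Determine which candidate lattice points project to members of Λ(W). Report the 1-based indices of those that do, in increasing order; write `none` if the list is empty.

1, 4

π⊥(n) = n₀ + n₁ζ³ + n₂ζ⁶ + n₃ζ⁹ where ζ = e^{iπ/4}.
candidate 1: n = (1, 3, 3, 2) → π⊥ ≈ (+0.292893, +0.535534); max(|x|,|y|,|x±y|/√2) = 0.585786 ≤ 0.8 ⇒ ∈ W
candidate 2: n = (-1, 1, 1, 1) → π⊥ ≈ (-1.000000, +0.414214); max(|x|,|y|,|x±y|/√2) = 1.000000 > 0.8 ⇒ ∉ W
candidate 3: n = (-3, -1, 3, -1) → π⊥ ≈ (-3.000000, -4.414214); max(|x|,|y|,|x±y|/√2) = 5.242641 > 0.8 ⇒ ∉ W
candidate 4: n = (0, 0, -1, -1) → π⊥ ≈ (-0.707107, +0.292893); max(|x|,|y|,|x±y|/√2) = 0.707107 ≤ 0.8 ⇒ ∈ W
candidate 5: n = (1, -1, 1, 1) → π⊥ ≈ (+2.414214, -1.000000); max(|x|,|y|,|x±y|/√2) = 2.414214 > 0.8 ⇒ ∉ W
candidate 6: n = (0, 0, 0, 1) → π⊥ ≈ (+0.707107, +0.707107); max(|x|,|y|,|x±y|/√2) = 1.000000 > 0.8 ⇒ ∉ W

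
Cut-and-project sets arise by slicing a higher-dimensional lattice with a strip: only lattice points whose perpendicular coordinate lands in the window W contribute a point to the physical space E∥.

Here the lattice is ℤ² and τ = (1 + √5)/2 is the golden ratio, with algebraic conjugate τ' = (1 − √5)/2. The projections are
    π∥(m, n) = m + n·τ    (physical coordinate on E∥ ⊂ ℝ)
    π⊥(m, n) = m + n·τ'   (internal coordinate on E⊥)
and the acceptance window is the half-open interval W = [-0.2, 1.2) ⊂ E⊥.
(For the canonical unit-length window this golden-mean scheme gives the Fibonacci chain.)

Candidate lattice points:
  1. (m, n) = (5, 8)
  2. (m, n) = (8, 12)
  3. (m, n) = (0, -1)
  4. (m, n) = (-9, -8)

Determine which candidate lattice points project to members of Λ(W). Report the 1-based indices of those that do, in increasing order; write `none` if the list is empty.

1, 2, 3

Compute τ' = (1−√5)/2 = -0.6180, so π⊥(m,n) = m -0.6180·n.
#1 (5,8): internal coord 5 + (8)·τ' = +0.0557; +0.0557 ∈ [-0.2, 1.2) → IN Λ
#2 (8,12): internal coord 8 + (12)·τ' = +0.5836; +0.5836 ∈ [-0.2, 1.2) → IN Λ
#3 (0,-1): internal coord 0 + (-1)·τ' = +0.6180; +0.6180 ∈ [-0.2, 1.2) → IN Λ
#4 (-9,-8): internal coord -9 + (-8)·τ' = -4.0557; -4.0557 ∉ [-0.2, 1.2) → out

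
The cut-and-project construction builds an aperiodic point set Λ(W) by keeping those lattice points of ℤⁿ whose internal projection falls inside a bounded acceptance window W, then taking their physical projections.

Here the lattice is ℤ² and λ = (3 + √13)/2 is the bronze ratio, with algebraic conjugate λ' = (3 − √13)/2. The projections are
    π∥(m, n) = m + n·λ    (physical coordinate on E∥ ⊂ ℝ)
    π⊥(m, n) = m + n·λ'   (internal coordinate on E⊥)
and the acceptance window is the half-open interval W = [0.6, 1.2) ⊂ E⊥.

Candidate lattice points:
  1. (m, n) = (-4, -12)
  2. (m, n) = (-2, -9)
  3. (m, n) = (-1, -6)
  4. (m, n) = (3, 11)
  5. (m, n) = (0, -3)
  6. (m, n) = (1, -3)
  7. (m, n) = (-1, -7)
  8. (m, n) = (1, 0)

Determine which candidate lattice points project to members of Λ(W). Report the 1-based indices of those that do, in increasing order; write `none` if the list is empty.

Compute λ' = (3−√13)/2 = -0.3028, so π⊥(m,n) = m -0.3028·n.
#1 (-4,-12): internal coord -4 + (-12)·λ' = -0.3667; -0.3667 ∉ [0.6, 1.2) → out
#2 (-2,-9): internal coord -2 + (-9)·λ' = +0.7250; +0.7250 ∈ [0.6, 1.2) → IN Λ
#3 (-1,-6): internal coord -1 + (-6)·λ' = +0.8167; +0.8167 ∈ [0.6, 1.2) → IN Λ
#4 (3,11): internal coord 3 + (11)·λ' = -0.3305; -0.3305 ∉ [0.6, 1.2) → out
#5 (0,-3): internal coord 0 + (-3)·λ' = +0.9083; +0.9083 ∈ [0.6, 1.2) → IN Λ
#6 (1,-3): internal coord 1 + (-3)·λ' = +1.9083; +1.9083 ∉ [0.6, 1.2) → out
#7 (-1,-7): internal coord -1 + (-7)·λ' = +1.1194; +1.1194 ∈ [0.6, 1.2) → IN Λ
#8 (1,0): internal coord 1 + (0)·λ' = +1.0000; +1.0000 ∈ [0.6, 1.2) → IN Λ

2, 3, 5, 7, 8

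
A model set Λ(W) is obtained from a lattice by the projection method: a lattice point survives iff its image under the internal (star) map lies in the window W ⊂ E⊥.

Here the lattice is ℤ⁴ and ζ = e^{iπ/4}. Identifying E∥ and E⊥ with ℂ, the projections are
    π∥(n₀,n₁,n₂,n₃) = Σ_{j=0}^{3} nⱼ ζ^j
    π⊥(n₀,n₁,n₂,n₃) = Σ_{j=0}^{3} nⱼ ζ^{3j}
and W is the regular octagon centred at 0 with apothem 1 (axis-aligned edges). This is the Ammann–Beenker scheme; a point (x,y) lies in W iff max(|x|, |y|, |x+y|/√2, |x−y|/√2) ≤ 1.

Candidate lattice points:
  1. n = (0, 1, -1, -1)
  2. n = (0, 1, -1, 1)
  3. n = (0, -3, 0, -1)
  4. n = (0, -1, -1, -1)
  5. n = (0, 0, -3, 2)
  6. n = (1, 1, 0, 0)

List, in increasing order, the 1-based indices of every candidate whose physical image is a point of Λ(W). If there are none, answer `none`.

4, 6

With ζ = e^{iπ/4} the internal vectors are ζ^0,ζ^3,ζ^6,ζ^9.
candidate 1: n = (0, 1, -1, -1) → π⊥ ≈ (-1.414214, +1.000000); max(|x|,|y|,|x±y|/√2) = 1.707107 > 1 ⇒ ∉ W
candidate 2: n = (0, 1, -1, 1) → π⊥ ≈ (+0.000000, +2.414214); max(|x|,|y|,|x±y|/√2) = 2.414214 > 1 ⇒ ∉ W
candidate 3: n = (0, -3, 0, -1) → π⊥ ≈ (+1.414214, -2.828427); max(|x|,|y|,|x±y|/√2) = 3.000000 > 1 ⇒ ∉ W
candidate 4: n = (0, -1, -1, -1) → π⊥ ≈ (+0.000000, -0.414214); max(|x|,|y|,|x±y|/√2) = 0.414214 ≤ 1 ⇒ ∈ W
candidate 5: n = (0, 0, -3, 2) → π⊥ ≈ (+1.414214, +4.414214); max(|x|,|y|,|x±y|/√2) = 4.414214 > 1 ⇒ ∉ W
candidate 6: n = (1, 1, 0, 0) → π⊥ ≈ (+0.292893, +0.707107); max(|x|,|y|,|x±y|/√2) = 0.707107 ≤ 1 ⇒ ∈ W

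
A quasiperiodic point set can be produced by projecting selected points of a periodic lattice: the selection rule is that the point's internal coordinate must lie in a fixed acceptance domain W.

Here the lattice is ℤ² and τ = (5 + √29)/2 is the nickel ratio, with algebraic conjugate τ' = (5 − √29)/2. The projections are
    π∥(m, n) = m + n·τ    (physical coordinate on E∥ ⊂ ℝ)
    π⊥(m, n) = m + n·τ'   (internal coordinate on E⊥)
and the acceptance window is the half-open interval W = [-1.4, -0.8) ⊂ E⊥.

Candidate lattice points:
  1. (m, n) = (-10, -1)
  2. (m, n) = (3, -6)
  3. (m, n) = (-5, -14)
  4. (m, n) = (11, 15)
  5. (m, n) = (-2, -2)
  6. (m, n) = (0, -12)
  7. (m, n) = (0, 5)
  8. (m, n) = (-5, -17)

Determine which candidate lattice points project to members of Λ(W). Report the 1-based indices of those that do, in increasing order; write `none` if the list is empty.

τ' = (5−√29)/2 ≈ -0.19258.
[1] lift (-10,-1): star map gives -9.80742; window check -1.4 ≤ -9.80742 < -0.8 is false → out
[2] lift (3,-6): star map gives 4.15549; window check -1.4 ≤ 4.15549 < -0.8 is false → out
[3] lift (-5,-14): star map gives -2.30385; window check -1.4 ≤ -2.30385 < -0.8 is false → out
[4] lift (11,15): star map gives 8.11126; window check -1.4 ≤ 8.11126 < -0.8 is false → out
[5] lift (-2,-2): star map gives -1.61484; window check -1.4 ≤ -1.61484 < -0.8 is false → out
[6] lift (0,-12): star map gives 2.31099; window check -1.4 ≤ 2.31099 < -0.8 is false → out
[7] lift (0,5): star map gives -0.96291; window check -1.4 ≤ -0.96291 < -0.8 is true → IN Λ
[8] lift (-5,-17): star map gives -1.72610; window check -1.4 ≤ -1.72610 < -0.8 is false → out

7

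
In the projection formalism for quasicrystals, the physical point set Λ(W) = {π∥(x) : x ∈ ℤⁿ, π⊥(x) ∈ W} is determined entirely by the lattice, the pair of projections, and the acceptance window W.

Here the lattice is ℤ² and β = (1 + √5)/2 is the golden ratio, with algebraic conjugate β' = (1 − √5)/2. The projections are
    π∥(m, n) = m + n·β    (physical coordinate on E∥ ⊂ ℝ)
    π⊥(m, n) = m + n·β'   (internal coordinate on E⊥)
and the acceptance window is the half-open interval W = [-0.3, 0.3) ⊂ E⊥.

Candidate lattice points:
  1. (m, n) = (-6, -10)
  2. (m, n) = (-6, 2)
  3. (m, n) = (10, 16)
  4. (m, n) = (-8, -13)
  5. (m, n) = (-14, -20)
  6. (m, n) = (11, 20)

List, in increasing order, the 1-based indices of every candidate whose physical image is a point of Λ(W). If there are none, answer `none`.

1, 3, 4

Compute β' = (1−√5)/2 = -0.618034, so π⊥(m,n) = m -0.618034·n.
candidate 1: (m,n)=(-6,-10) → π∥ = -6-10·β ≈ -22.180340, π⊥ = -6-10·β' ≈ 0.180340 ∈ [-0.3, 0.3) ⇒ IN Λ
candidate 2: (m,n)=(-6,2) → π∥ = -6+2·β ≈ -2.763932, π⊥ = -6+2·β' ≈ -7.236068 ∉ [-0.3, 0.3) ⇒ out
candidate 3: (m,n)=(10,16) → π∥ = 10+16·β ≈ 35.888544, π⊥ = 10+16·β' ≈ 0.111456 ∈ [-0.3, 0.3) ⇒ IN Λ
candidate 4: (m,n)=(-8,-13) → π∥ = -8-13·β ≈ -29.034442, π⊥ = -8-13·β' ≈ 0.034442 ∈ [-0.3, 0.3) ⇒ IN Λ
candidate 5: (m,n)=(-14,-20) → π∥ = -14-20·β ≈ -46.360680, π⊥ = -14-20·β' ≈ -1.639320 ∉ [-0.3, 0.3) ⇒ out
candidate 6: (m,n)=(11,20) → π∥ = 11+20·β ≈ 43.360680, π⊥ = 11+20·β' ≈ -1.360680 ∉ [-0.3, 0.3) ⇒ out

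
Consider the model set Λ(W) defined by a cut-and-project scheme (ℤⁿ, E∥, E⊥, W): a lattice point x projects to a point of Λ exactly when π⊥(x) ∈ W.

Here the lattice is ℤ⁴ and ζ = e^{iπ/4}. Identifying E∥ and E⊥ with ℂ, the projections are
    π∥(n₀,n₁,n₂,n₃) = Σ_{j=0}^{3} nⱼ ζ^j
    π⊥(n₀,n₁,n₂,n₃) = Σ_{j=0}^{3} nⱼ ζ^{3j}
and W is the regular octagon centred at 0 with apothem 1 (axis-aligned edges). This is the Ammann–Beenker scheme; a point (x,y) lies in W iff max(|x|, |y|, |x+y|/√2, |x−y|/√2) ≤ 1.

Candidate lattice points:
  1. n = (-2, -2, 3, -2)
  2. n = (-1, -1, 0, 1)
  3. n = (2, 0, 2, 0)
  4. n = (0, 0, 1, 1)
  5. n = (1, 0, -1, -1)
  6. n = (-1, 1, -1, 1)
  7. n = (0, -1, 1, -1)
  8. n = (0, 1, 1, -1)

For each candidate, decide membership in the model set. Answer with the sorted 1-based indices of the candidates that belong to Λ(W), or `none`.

With ζ = e^{iπ/4} the internal vectors are ζ^0,ζ^3,ζ^6,ζ^9.
#1 (-2, -2, 3, -2): internal (-2.000000, -5.828427); octagon support 5.828427 vs apothem 1 → ∉ W
#2 (-1, -1, 0, 1): internal (0.414214, 0.000000); octagon support 0.414214 vs apothem 1 → ∈ W
#3 (2, 0, 2, 0): internal (2.000000, -2.000000); octagon support 2.828427 vs apothem 1 → ∉ W
#4 (0, 0, 1, 1): internal (0.707107, -0.292893); octagon support 0.707107 vs apothem 1 → ∈ W
#5 (1, 0, -1, -1): internal (0.292893, 0.292893); octagon support 0.414214 vs apothem 1 → ∈ W
#6 (-1, 1, -1, 1): internal (-1.000000, 2.414214); octagon support 2.414214 vs apothem 1 → ∉ W
#7 (0, -1, 1, -1): internal (0.000000, -2.414214); octagon support 2.414214 vs apothem 1 → ∉ W
#8 (0, 1, 1, -1): internal (-1.414214, -1.000000); octagon support 1.707107 vs apothem 1 → ∉ W

2, 4, 5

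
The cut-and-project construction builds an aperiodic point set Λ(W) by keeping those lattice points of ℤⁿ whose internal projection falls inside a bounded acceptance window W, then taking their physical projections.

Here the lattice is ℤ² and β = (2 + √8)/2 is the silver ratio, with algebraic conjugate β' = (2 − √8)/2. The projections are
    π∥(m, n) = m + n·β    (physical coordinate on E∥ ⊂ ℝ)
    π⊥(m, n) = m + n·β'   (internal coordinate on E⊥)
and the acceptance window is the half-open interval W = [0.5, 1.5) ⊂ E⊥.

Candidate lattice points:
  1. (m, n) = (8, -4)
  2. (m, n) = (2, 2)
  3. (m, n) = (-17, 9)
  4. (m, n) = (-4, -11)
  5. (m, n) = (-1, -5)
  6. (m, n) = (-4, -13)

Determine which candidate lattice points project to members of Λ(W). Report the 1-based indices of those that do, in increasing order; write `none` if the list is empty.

2, 4, 5, 6

Numerically β ≈ 2.414214 and β' = −1/β ≈ -0.414214.
[1] lift (8,-4): star map gives 9.656854; window check 0.5 ≤ 9.656854 < 1.5 is false → out
[2] lift (2,2): star map gives 1.171573; window check 0.5 ≤ 1.171573 < 1.5 is true → IN Λ
[3] lift (-17,9): star map gives -20.727922; window check 0.5 ≤ -20.727922 < 1.5 is false → out
[4] lift (-4,-11): star map gives 0.556349; window check 0.5 ≤ 0.556349 < 1.5 is true → IN Λ
[5] lift (-1,-5): star map gives 1.071068; window check 0.5 ≤ 1.071068 < 1.5 is true → IN Λ
[6] lift (-4,-13): star map gives 1.384776; window check 0.5 ≤ 1.384776 < 1.5 is true → IN Λ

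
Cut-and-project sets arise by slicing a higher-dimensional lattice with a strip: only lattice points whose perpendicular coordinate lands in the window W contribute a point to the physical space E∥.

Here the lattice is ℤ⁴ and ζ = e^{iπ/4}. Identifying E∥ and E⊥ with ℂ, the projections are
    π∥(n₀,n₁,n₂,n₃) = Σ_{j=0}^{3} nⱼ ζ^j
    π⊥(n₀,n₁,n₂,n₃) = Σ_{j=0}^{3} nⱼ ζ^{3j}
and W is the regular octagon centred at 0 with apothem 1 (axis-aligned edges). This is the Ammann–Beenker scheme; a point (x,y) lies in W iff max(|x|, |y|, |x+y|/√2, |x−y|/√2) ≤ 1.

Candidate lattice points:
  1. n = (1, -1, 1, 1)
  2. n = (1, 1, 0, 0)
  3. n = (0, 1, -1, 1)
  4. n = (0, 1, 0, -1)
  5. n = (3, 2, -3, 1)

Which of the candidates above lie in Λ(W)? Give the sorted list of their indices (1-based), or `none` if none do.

Internal map: ζ^{3j} for j=0..3 gives (1,0), (−√2/2,√2/2), (0,−1), (√2/2,√2/2).
candidate 1: n = (1, -1, 1, 1) → π⊥ ≈ (+2.41421, -1.00000); max(|x|,|y|,|x±y|/√2) = 2.41421 > 1 ⇒ ∉ W
candidate 2: n = (1, 1, 0, 0) → π⊥ ≈ (+0.29289, +0.70711); max(|x|,|y|,|x±y|/√2) = 0.70711 ≤ 1 ⇒ ∈ W
candidate 3: n = (0, 1, -1, 1) → π⊥ ≈ (+0.00000, +2.41421); max(|x|,|y|,|x±y|/√2) = 2.41421 > 1 ⇒ ∉ W
candidate 4: n = (0, 1, 0, -1) → π⊥ ≈ (-1.41421, +0.00000); max(|x|,|y|,|x±y|/√2) = 1.41421 > 1 ⇒ ∉ W
candidate 5: n = (3, 2, -3, 1) → π⊥ ≈ (+2.29289, +5.12132); max(|x|,|y|,|x±y|/√2) = 5.24264 > 1 ⇒ ∉ W

2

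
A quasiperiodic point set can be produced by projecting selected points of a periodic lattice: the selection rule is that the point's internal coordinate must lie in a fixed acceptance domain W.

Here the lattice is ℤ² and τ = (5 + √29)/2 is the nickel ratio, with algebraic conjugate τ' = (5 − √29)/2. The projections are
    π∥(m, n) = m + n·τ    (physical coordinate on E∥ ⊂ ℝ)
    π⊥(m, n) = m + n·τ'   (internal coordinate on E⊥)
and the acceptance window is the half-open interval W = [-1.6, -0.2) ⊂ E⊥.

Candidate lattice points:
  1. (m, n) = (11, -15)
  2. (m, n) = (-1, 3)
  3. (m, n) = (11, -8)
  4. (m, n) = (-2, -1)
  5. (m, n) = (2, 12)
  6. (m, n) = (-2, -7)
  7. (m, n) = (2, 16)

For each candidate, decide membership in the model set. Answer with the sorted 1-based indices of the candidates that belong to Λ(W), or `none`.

Numerically τ ≈ 5.19258 and τ' = −1/τ ≈ -0.19258.
[1] lift (11,-15): star map gives 13.88874; window check -1.6 ≤ 13.88874 < -0.2 is false → out
[2] lift (-1,3): star map gives -1.57775; window check -1.6 ≤ -1.57775 < -0.2 is true → IN Λ
[3] lift (11,-8): star map gives 12.54066; window check -1.6 ≤ 12.54066 < -0.2 is false → out
[4] lift (-2,-1): star map gives -1.80742; window check -1.6 ≤ -1.80742 < -0.2 is false → out
[5] lift (2,12): star map gives -0.31099; window check -1.6 ≤ -0.31099 < -0.2 is true → IN Λ
[6] lift (-2,-7): star map gives -0.65192; window check -1.6 ≤ -0.65192 < -0.2 is true → IN Λ
[7] lift (2,16): star map gives -1.08132; window check -1.6 ≤ -1.08132 < -0.2 is true → IN Λ

2, 5, 6, 7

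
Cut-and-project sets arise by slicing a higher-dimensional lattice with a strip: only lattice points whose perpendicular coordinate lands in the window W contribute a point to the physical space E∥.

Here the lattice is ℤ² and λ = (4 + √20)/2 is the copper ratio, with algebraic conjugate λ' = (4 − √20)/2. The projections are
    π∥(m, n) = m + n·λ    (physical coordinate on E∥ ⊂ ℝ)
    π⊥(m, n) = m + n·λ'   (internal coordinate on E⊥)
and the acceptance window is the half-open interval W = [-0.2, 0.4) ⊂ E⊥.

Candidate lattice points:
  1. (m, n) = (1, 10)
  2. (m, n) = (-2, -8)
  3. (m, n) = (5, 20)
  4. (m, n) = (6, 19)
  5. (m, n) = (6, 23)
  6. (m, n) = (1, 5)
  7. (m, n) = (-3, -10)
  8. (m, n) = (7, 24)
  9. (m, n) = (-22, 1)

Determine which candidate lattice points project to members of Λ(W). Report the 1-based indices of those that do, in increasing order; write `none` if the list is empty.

Compute λ' = (4−√20)/2 = -0.2361, so π⊥(m,n) = m -0.2361·n.
[1] lift (1,10): star map gives -1.3607; window check -0.2 ≤ -1.3607 < 0.4 is false → out
[2] lift (-2,-8): star map gives -0.1115; window check -0.2 ≤ -0.1115 < 0.4 is true → IN Λ
[3] lift (5,20): star map gives 0.2786; window check -0.2 ≤ 0.2786 < 0.4 is true → IN Λ
[4] lift (6,19): star map gives 1.5147; window check -0.2 ≤ 1.5147 < 0.4 is false → out
[5] lift (6,23): star map gives 0.5704; window check -0.2 ≤ 0.5704 < 0.4 is false → out
[6] lift (1,5): star map gives -0.1803; window check -0.2 ≤ -0.1803 < 0.4 is true → IN Λ
[7] lift (-3,-10): star map gives -0.6393; window check -0.2 ≤ -0.6393 < 0.4 is false → out
[8] lift (7,24): star map gives 1.3344; window check -0.2 ≤ 1.3344 < 0.4 is false → out
[9] lift (-22,1): star map gives -22.2361; window check -0.2 ≤ -22.2361 < 0.4 is false → out

2, 3, 6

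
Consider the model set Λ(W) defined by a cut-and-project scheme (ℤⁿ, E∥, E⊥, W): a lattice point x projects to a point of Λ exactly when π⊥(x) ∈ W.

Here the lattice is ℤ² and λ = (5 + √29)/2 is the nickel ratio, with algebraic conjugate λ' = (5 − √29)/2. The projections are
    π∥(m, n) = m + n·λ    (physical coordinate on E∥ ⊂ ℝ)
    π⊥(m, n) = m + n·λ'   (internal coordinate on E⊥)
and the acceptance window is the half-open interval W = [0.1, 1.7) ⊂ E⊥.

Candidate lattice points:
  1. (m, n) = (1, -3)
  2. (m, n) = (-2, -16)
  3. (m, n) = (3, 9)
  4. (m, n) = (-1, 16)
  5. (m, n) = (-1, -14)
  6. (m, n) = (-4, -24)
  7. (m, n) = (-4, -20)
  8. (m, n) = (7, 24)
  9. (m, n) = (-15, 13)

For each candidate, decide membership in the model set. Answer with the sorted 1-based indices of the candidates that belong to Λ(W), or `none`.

1, 2, 3, 5, 6

λ' = (5−√29)/2 ≈ -0.1926.
[1] lift (1,-3): star map gives 1.5777; window check 0.1 ≤ 1.5777 < 1.7 is true → IN Λ
[2] lift (-2,-16): star map gives 1.0813; window check 0.1 ≤ 1.0813 < 1.7 is true → IN Λ
[3] lift (3,9): star map gives 1.2668; window check 0.1 ≤ 1.2668 < 1.7 is true → IN Λ
[4] lift (-1,16): star map gives -4.0813; window check 0.1 ≤ -4.0813 < 1.7 is false → out
[5] lift (-1,-14): star map gives 1.6962; window check 0.1 ≤ 1.6962 < 1.7 is true → IN Λ
[6] lift (-4,-24): star map gives 0.6220; window check 0.1 ≤ 0.6220 < 1.7 is true → IN Λ
[7] lift (-4,-20): star map gives -0.1484; window check 0.1 ≤ -0.1484 < 1.7 is false → out
[8] lift (7,24): star map gives 2.3780; window check 0.1 ≤ 2.3780 < 1.7 is false → out
[9] lift (-15,13): star map gives -17.5036; window check 0.1 ≤ -17.5036 < 1.7 is false → out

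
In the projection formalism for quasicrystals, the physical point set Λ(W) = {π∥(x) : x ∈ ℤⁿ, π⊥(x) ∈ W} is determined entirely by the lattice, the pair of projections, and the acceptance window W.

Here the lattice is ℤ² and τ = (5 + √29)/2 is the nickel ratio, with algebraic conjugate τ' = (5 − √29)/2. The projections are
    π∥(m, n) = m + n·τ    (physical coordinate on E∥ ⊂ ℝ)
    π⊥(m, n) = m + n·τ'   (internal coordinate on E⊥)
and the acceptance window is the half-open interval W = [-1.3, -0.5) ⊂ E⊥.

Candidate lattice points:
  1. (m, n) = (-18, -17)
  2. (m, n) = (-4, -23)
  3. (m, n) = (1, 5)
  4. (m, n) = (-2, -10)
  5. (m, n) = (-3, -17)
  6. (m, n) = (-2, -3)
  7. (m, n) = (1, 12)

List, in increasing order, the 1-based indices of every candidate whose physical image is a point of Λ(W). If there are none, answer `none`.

none

Numerically τ ≈ 5.1926 and τ' = −1/τ ≈ -0.1926.
#1 (-18,-17): internal coord -18 + (-17)·τ' = -14.7261; -14.7261 ∉ [-1.3, -0.5) → out
#2 (-4,-23): internal coord -4 + (-23)·τ' = +0.4294; +0.4294 ∉ [-1.3, -0.5) → out
#3 (1,5): internal coord 1 + (5)·τ' = +0.0371; +0.0371 ∉ [-1.3, -0.5) → out
#4 (-2,-10): internal coord -2 + (-10)·τ' = -0.0742; -0.0742 ∉ [-1.3, -0.5) → out
#5 (-3,-17): internal coord -3 + (-17)·τ' = +0.2739; +0.2739 ∉ [-1.3, -0.5) → out
#6 (-2,-3): internal coord -2 + (-3)·τ' = -1.4223; -1.4223 ∉ [-1.3, -0.5) → out
#7 (1,12): internal coord 1 + (12)·τ' = -1.3110; -1.3110 ∉ [-1.3, -0.5) → out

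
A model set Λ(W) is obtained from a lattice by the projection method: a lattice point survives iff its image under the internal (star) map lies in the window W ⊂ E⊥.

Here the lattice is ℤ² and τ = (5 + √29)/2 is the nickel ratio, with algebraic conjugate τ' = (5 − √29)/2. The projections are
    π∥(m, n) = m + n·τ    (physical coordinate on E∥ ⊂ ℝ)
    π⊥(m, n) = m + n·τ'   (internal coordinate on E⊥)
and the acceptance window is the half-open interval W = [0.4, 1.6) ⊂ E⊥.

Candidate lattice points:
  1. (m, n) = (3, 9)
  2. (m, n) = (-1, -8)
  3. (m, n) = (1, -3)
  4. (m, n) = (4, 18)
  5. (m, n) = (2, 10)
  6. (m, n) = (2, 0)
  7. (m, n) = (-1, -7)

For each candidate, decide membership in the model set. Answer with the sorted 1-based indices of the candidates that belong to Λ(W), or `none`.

Compute τ' = (5−√29)/2 = -0.19258, so π⊥(m,n) = m -0.19258·n.
#1 (3,9): internal coord 3 + (9)·τ' = +1.26676; +1.26676 ∈ [0.4, 1.6) → IN Λ
#2 (-1,-8): internal coord -1 + (-8)·τ' = +0.54066; +0.54066 ∈ [0.4, 1.6) → IN Λ
#3 (1,-3): internal coord 1 + (-3)·τ' = +1.57775; +1.57775 ∈ [0.4, 1.6) → IN Λ
#4 (4,18): internal coord 4 + (18)·τ' = +0.53352; +0.53352 ∈ [0.4, 1.6) → IN Λ
#5 (2,10): internal coord 2 + (10)·τ' = +0.07418; +0.07418 ∉ [0.4, 1.6) → out
#6 (2,0): internal coord 2 + (0)·τ' = +2.00000; +2.00000 ∉ [0.4, 1.6) → out
#7 (-1,-7): internal coord -1 + (-7)·τ' = +0.34808; +0.34808 ∉ [0.4, 1.6) → out

1, 2, 3, 4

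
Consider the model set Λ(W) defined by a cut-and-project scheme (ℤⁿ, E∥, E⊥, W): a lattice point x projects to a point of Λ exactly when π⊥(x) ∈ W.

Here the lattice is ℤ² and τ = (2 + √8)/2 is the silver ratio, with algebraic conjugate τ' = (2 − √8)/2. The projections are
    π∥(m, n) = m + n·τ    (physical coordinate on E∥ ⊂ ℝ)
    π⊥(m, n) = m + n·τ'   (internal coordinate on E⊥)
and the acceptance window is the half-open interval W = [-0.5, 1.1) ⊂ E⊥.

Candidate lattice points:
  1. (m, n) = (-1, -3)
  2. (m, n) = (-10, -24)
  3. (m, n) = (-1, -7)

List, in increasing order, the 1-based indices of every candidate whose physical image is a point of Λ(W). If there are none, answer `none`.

1, 2

Numerically τ ≈ 2.41421 and τ' = −1/τ ≈ -0.41421.
#1 (-1,-3): internal coord -1 + (-3)·τ' = +0.24264; +0.24264 ∈ [-0.5, 1.1) → IN Λ
#2 (-10,-24): internal coord -10 + (-24)·τ' = -0.05887; -0.05887 ∈ [-0.5, 1.1) → IN Λ
#3 (-1,-7): internal coord -1 + (-7)·τ' = +1.89949; +1.89949 ∉ [-0.5, 1.1) → out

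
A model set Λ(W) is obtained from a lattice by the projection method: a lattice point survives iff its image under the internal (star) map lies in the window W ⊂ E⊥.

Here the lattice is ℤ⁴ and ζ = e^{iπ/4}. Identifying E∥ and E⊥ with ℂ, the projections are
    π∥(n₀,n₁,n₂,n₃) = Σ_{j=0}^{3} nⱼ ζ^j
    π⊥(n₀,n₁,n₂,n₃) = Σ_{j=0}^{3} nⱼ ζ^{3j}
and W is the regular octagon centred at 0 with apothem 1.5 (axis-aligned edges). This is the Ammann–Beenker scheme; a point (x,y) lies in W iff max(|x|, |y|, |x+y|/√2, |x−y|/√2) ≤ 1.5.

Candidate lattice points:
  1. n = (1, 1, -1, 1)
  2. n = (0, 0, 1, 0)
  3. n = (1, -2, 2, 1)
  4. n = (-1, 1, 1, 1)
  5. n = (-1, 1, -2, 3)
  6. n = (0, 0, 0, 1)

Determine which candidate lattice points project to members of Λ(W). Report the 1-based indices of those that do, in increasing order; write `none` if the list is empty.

π⊥(n) = n₀ + n₁ζ³ + n₂ζ⁶ + n₃ζ⁹ where ζ = e^{iπ/4}.
#1 (1, 1, -1, 1): internal (1.000000, 2.414214); octagon support 2.414214 vs apothem 1.5 → ∉ W
#2 (0, 0, 1, 0): internal (0.000000, -1.000000); octagon support 1.000000 vs apothem 1.5 → ∈ W
#3 (1, -2, 2, 1): internal (3.121320, -2.707107); octagon support 4.121320 vs apothem 1.5 → ∉ W
#4 (-1, 1, 1, 1): internal (-1.000000, 0.414214); octagon support 1.000000 vs apothem 1.5 → ∈ W
#5 (-1, 1, -2, 3): internal (0.414214, 4.828427); octagon support 4.828427 vs apothem 1.5 → ∉ W
#6 (0, 0, 0, 1): internal (0.707107, 0.707107); octagon support 1.000000 vs apothem 1.5 → ∈ W

2, 4, 6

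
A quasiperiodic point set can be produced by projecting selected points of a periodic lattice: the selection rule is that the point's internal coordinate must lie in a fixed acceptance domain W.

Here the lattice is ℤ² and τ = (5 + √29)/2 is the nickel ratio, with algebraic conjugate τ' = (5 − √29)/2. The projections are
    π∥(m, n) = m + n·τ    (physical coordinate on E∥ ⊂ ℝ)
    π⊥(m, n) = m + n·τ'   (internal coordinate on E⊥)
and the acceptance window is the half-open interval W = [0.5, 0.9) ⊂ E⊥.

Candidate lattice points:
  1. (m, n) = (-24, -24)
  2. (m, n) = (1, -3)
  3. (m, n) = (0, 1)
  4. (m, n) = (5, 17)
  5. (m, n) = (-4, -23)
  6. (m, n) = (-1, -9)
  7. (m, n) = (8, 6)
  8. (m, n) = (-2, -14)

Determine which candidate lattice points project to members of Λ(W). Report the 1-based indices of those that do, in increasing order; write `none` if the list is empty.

Numerically τ ≈ 5.192582 and τ' = −1/τ ≈ -0.192582.
candidate 1: (m,n)=(-24,-24) → π∥ = -24-24·τ ≈ -148.621978, π⊥ = -24-24·τ' ≈ -19.378022 ∉ [0.5, 0.9) ⇒ out
candidate 2: (m,n)=(1,-3) → π∥ = 1-3·τ ≈ -14.577747, π⊥ = 1-3·τ' ≈ 1.577747 ∉ [0.5, 0.9) ⇒ out
candidate 3: (m,n)=(0,1) → π∥ = 0+1·τ ≈ 5.192582, π⊥ = 0+1·τ' ≈ -0.192582 ∉ [0.5, 0.9) ⇒ out
candidate 4: (m,n)=(5,17) → π∥ = 5+17·τ ≈ 93.273901, π⊥ = 5+17·τ' ≈ 1.726099 ∉ [0.5, 0.9) ⇒ out
candidate 5: (m,n)=(-4,-23) → π∥ = -4-23·τ ≈ -123.429395, π⊥ = -4-23·τ' ≈ 0.429395 ∉ [0.5, 0.9) ⇒ out
candidate 6: (m,n)=(-1,-9) → π∥ = -1-9·τ ≈ -47.733242, π⊥ = -1-9·τ' ≈ 0.733242 ∈ [0.5, 0.9) ⇒ IN Λ
candidate 7: (m,n)=(8,6) → π∥ = 8+6·τ ≈ 39.155494, π⊥ = 8+6·τ' ≈ 6.844506 ∉ [0.5, 0.9) ⇒ out
candidate 8: (m,n)=(-2,-14) → π∥ = -2-14·τ ≈ -74.696154, π⊥ = -2-14·τ' ≈ 0.696154 ∈ [0.5, 0.9) ⇒ IN Λ

6, 8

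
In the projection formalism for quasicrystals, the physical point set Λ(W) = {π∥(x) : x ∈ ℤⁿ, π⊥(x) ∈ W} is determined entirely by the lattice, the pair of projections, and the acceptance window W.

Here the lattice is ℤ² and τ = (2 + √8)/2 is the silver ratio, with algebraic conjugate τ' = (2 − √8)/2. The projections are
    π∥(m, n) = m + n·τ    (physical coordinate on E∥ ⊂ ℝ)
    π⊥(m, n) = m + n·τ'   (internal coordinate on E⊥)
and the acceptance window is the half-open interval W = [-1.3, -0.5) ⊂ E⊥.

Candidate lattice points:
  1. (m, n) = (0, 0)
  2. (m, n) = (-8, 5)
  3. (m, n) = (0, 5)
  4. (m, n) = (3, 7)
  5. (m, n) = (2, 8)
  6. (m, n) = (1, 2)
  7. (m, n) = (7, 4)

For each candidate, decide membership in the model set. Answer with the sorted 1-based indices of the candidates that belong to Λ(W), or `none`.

Compute τ' = (2−√8)/2 = -0.41421, so π⊥(m,n) = m -0.41421·n.
candidate 1: (m,n)=(0,0) → π∥ = 0+0·τ ≈ 0.00000, π⊥ = 0+0·τ' ≈ 0.00000 ∉ [-1.3, -0.5) ⇒ out
candidate 2: (m,n)=(-8,5) → π∥ = -8+5·τ ≈ 4.07107, π⊥ = -8+5·τ' ≈ -10.07107 ∉ [-1.3, -0.5) ⇒ out
candidate 3: (m,n)=(0,5) → π∥ = 0+5·τ ≈ 12.07107, π⊥ = 0+5·τ' ≈ -2.07107 ∉ [-1.3, -0.5) ⇒ out
candidate 4: (m,n)=(3,7) → π∥ = 3+7·τ ≈ 19.89949, π⊥ = 3+7·τ' ≈ 0.10051 ∉ [-1.3, -0.5) ⇒ out
candidate 5: (m,n)=(2,8) → π∥ = 2+8·τ ≈ 21.31371, π⊥ = 2+8·τ' ≈ -1.31371 ∉ [-1.3, -0.5) ⇒ out
candidate 6: (m,n)=(1,2) → π∥ = 1+2·τ ≈ 5.82843, π⊥ = 1+2·τ' ≈ 0.17157 ∉ [-1.3, -0.5) ⇒ out
candidate 7: (m,n)=(7,4) → π∥ = 7+4·τ ≈ 16.65685, π⊥ = 7+4·τ' ≈ 5.34315 ∉ [-1.3, -0.5) ⇒ out

none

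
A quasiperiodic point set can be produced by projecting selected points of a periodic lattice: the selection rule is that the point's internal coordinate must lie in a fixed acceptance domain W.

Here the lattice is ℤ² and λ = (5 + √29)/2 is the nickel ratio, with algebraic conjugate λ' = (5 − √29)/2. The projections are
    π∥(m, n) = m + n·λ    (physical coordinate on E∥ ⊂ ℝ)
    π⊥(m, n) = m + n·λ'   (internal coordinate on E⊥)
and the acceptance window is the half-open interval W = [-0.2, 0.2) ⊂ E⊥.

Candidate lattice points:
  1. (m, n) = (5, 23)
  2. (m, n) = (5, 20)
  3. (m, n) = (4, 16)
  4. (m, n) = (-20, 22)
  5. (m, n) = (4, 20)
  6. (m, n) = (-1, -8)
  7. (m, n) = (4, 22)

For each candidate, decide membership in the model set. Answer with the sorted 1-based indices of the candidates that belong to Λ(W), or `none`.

5

Compute λ' = (5−√29)/2 = -0.19258, so π⊥(m,n) = m -0.19258·n.
#1 (5,23): internal coord 5 + (23)·λ' = +0.57060; +0.57060 ∉ [-0.2, 0.2) → out
#2 (5,20): internal coord 5 + (20)·λ' = +1.14835; +1.14835 ∉ [-0.2, 0.2) → out
#3 (4,16): internal coord 4 + (16)·λ' = +0.91868; +0.91868 ∉ [-0.2, 0.2) → out
#4 (-20,22): internal coord -20 + (22)·λ' = -24.23681; -24.23681 ∉ [-0.2, 0.2) → out
#5 (4,20): internal coord 4 + (20)·λ' = +0.14835; +0.14835 ∈ [-0.2, 0.2) → IN Λ
#6 (-1,-8): internal coord -1 + (-8)·λ' = +0.54066; +0.54066 ∉ [-0.2, 0.2) → out
#7 (4,22): internal coord 4 + (22)·λ' = -0.23681; -0.23681 ∉ [-0.2, 0.2) → out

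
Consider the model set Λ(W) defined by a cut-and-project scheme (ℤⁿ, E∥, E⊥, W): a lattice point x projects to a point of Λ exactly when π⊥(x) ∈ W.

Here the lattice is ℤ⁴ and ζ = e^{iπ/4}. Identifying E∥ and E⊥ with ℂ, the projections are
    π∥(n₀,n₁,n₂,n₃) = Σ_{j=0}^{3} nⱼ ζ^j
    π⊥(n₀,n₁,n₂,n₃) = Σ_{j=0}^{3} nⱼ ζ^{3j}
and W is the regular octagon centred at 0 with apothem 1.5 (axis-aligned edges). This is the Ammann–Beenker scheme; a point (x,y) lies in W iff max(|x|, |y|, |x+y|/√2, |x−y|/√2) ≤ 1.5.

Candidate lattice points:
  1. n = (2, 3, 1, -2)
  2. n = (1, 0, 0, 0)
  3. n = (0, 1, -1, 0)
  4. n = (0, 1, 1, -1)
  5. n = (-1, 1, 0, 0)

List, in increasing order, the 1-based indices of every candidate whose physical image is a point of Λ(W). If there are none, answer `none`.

π⊥(n) = n₀ + n₁ζ³ + n₂ζ⁶ + n₃ζ⁹ where ζ = e^{iπ/4}.
#1 (2, 3, 1, -2): internal (-1.535534, -0.292893); octagon support 1.535534 vs apothem 1.5 → ∉ W
#2 (1, 0, 0, 0): internal (1.000000, 0.000000); octagon support 1.000000 vs apothem 1.5 → ∈ W
#3 (0, 1, -1, 0): internal (-0.707107, 1.707107); octagon support 1.707107 vs apothem 1.5 → ∉ W
#4 (0, 1, 1, -1): internal (-1.414214, -1.000000); octagon support 1.707107 vs apothem 1.5 → ∉ W
#5 (-1, 1, 0, 0): internal (-1.707107, 0.707107); octagon support 1.707107 vs apothem 1.5 → ∉ W

2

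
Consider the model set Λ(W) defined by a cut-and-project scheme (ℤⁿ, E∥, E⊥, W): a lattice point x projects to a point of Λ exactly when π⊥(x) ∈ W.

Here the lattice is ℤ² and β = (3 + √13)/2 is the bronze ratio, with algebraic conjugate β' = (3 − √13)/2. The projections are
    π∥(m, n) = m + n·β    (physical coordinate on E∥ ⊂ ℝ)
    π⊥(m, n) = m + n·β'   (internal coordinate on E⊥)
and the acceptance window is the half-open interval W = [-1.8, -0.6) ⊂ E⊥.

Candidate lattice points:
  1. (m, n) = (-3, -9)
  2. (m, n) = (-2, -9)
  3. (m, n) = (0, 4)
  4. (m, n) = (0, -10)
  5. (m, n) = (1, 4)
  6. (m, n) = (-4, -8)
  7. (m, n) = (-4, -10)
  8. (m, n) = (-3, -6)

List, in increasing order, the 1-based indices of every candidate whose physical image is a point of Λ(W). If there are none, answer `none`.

3, 6, 7, 8

Numerically β ≈ 3.302776 and β' = −1/β ≈ -0.302776.
candidate 1: (m,n)=(-3,-9) → π∥ = -3-9·β ≈ -32.724981, π⊥ = -3-9·β' ≈ -0.275019 ∉ [-1.8, -0.6) ⇒ out
candidate 2: (m,n)=(-2,-9) → π∥ = -2-9·β ≈ -31.724981, π⊥ = -2-9·β' ≈ 0.724981 ∉ [-1.8, -0.6) ⇒ out
candidate 3: (m,n)=(0,4) → π∥ = 0+4·β ≈ 13.211103, π⊥ = 0+4·β' ≈ -1.211103 ∈ [-1.8, -0.6) ⇒ IN Λ
candidate 4: (m,n)=(0,-10) → π∥ = 0-10·β ≈ -33.027756, π⊥ = 0-10·β' ≈ 3.027756 ∉ [-1.8, -0.6) ⇒ out
candidate 5: (m,n)=(1,4) → π∥ = 1+4·β ≈ 14.211103, π⊥ = 1+4·β' ≈ -0.211103 ∉ [-1.8, -0.6) ⇒ out
candidate 6: (m,n)=(-4,-8) → π∥ = -4-8·β ≈ -30.422205, π⊥ = -4-8·β' ≈ -1.577795 ∈ [-1.8, -0.6) ⇒ IN Λ
candidate 7: (m,n)=(-4,-10) → π∥ = -4-10·β ≈ -37.027756, π⊥ = -4-10·β' ≈ -0.972244 ∈ [-1.8, -0.6) ⇒ IN Λ
candidate 8: (m,n)=(-3,-6) → π∥ = -3-6·β ≈ -22.816654, π⊥ = -3-6·β' ≈ -1.183346 ∈ [-1.8, -0.6) ⇒ IN Λ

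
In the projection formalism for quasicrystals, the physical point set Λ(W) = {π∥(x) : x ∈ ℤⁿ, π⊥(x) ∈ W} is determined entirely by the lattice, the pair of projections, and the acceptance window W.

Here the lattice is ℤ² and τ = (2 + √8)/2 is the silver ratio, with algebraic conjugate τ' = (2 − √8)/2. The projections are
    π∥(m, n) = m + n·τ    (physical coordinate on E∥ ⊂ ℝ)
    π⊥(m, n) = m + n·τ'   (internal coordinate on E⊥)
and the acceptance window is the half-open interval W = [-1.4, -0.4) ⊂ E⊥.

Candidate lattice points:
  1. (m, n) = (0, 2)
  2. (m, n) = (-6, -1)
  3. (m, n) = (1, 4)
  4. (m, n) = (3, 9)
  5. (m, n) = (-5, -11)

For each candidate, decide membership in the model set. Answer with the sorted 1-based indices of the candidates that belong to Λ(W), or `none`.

1, 3, 4, 5

Compute τ' = (2−√8)/2 = -0.41421, so π⊥(m,n) = m -0.41421·n.
#1 (0,2): internal coord 0 + (2)·τ' = -0.82843; -0.82843 ∈ [-1.4, -0.4) → IN Λ
#2 (-6,-1): internal coord -6 + (-1)·τ' = -5.58579; -5.58579 ∉ [-1.4, -0.4) → out
#3 (1,4): internal coord 1 + (4)·τ' = -0.65685; -0.65685 ∈ [-1.4, -0.4) → IN Λ
#4 (3,9): internal coord 3 + (9)·τ' = -0.72792; -0.72792 ∈ [-1.4, -0.4) → IN Λ
#5 (-5,-11): internal coord -5 + (-11)·τ' = -0.44365; -0.44365 ∈ [-1.4, -0.4) → IN Λ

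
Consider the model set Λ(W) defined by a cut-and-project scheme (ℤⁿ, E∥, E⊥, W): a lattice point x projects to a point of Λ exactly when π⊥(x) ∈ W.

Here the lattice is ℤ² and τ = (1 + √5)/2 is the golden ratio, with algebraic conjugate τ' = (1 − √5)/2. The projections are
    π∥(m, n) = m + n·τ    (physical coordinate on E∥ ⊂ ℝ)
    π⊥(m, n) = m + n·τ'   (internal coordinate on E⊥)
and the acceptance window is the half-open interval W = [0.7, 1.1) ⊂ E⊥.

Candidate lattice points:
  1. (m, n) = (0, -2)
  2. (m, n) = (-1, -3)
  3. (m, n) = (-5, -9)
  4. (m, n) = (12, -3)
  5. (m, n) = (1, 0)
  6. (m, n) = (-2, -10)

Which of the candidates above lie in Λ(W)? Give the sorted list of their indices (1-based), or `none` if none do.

2, 5

Numerically τ ≈ 1.618034 and τ' = −1/τ ≈ -0.618034.
#1 (0,-2): internal coord 0 + (-2)·τ' = +1.236068; +1.236068 ∉ [0.7, 1.1) → out
#2 (-1,-3): internal coord -1 + (-3)·τ' = +0.854102; +0.854102 ∈ [0.7, 1.1) → IN Λ
#3 (-5,-9): internal coord -5 + (-9)·τ' = +0.562306; +0.562306 ∉ [0.7, 1.1) → out
#4 (12,-3): internal coord 12 + (-3)·τ' = +13.854102; +13.854102 ∉ [0.7, 1.1) → out
#5 (1,0): internal coord 1 + (0)·τ' = +1.000000; +1.000000 ∈ [0.7, 1.1) → IN Λ
#6 (-2,-10): internal coord -2 + (-10)·τ' = +4.180340; +4.180340 ∉ [0.7, 1.1) → out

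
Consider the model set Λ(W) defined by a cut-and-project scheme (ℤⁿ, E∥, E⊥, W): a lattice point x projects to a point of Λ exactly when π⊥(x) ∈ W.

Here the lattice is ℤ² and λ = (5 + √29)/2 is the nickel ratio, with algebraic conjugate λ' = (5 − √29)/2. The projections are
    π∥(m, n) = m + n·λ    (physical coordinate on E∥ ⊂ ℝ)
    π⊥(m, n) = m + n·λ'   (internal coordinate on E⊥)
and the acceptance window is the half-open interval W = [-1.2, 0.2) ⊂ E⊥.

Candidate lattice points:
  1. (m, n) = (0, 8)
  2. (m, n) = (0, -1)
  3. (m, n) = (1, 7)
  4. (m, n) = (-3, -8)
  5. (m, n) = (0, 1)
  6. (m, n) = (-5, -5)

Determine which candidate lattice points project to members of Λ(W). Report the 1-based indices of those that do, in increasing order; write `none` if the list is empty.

2, 3, 5

λ' = (5−√29)/2 ≈ -0.19258.
#1 (0,8): internal coord 0 + (8)·λ' = -1.54066; -1.54066 ∉ [-1.2, 0.2) → out
#2 (0,-1): internal coord 0 + (-1)·λ' = +0.19258; +0.19258 ∈ [-1.2, 0.2) → IN Λ
#3 (1,7): internal coord 1 + (7)·λ' = -0.34808; -0.34808 ∈ [-1.2, 0.2) → IN Λ
#4 (-3,-8): internal coord -3 + (-8)·λ' = -1.45934; -1.45934 ∉ [-1.2, 0.2) → out
#5 (0,1): internal coord 0 + (1)·λ' = -0.19258; -0.19258 ∈ [-1.2, 0.2) → IN Λ
#6 (-5,-5): internal coord -5 + (-5)·λ' = -4.03709; -4.03709 ∉ [-1.2, 0.2) → out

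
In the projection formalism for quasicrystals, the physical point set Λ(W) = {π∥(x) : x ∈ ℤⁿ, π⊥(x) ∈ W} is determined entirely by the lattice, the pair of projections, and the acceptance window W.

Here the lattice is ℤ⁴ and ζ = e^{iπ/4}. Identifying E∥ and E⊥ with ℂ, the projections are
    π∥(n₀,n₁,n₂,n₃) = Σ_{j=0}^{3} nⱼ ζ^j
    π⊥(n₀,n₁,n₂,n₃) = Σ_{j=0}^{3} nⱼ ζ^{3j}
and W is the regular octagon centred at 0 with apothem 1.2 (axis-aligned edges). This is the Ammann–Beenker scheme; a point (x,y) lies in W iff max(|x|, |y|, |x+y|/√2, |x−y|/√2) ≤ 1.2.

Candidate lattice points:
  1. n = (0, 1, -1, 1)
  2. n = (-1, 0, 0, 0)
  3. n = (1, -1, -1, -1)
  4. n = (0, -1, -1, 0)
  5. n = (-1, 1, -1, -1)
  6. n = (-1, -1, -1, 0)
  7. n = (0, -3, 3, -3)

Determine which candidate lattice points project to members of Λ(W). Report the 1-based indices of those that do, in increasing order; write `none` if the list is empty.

With ζ = e^{iπ/4} the internal vectors are ζ^0,ζ^3,ζ^6,ζ^9.
#1 (0, 1, -1, 1): internal (0.000000, 2.414214); octagon support 2.414214 vs apothem 1.2 → ∉ W
#2 (-1, 0, 0, 0): internal (-1.000000, 0.000000); octagon support 1.000000 vs apothem 1.2 → ∈ W
#3 (1, -1, -1, -1): internal (1.000000, -0.414214); octagon support 1.000000 vs apothem 1.2 → ∈ W
#4 (0, -1, -1, 0): internal (0.707107, 0.292893); octagon support 0.707107 vs apothem 1.2 → ∈ W
#5 (-1, 1, -1, -1): internal (-2.414214, 1.000000); octagon support 2.414214 vs apothem 1.2 → ∉ W
#6 (-1, -1, -1, 0): internal (-0.292893, 0.292893); octagon support 0.414214 vs apothem 1.2 → ∈ W
#7 (0, -3, 3, -3): internal (0.000000, -7.242641); octagon support 7.242641 vs apothem 1.2 → ∉ W

2, 3, 4, 6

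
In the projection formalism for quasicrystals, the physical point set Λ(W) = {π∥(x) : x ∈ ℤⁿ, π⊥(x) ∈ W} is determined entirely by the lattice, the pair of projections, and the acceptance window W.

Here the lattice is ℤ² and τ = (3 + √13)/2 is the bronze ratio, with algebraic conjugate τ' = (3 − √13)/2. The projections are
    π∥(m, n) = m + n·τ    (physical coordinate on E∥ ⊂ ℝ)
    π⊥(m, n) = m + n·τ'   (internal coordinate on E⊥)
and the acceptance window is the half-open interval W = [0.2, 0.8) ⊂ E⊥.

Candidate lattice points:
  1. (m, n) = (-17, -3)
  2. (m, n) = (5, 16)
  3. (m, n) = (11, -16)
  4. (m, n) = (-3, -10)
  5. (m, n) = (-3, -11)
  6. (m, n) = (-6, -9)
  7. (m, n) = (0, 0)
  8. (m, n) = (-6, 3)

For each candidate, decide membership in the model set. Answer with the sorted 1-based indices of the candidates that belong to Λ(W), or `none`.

5

Numerically τ ≈ 3.3028 and τ' = −1/τ ≈ -0.3028.
[1] lift (-17,-3): star map gives -16.0917; window check 0.2 ≤ -16.0917 < 0.8 is false → out
[2] lift (5,16): star map gives 0.1556; window check 0.2 ≤ 0.1556 < 0.8 is false → out
[3] lift (11,-16): star map gives 15.8444; window check 0.2 ≤ 15.8444 < 0.8 is false → out
[4] lift (-3,-10): star map gives 0.0278; window check 0.2 ≤ 0.0278 < 0.8 is false → out
[5] lift (-3,-11): star map gives 0.3305; window check 0.2 ≤ 0.3305 < 0.8 is true → IN Λ
[6] lift (-6,-9): star map gives -3.2750; window check 0.2 ≤ -3.2750 < 0.8 is false → out
[7] lift (0,0): star map gives 0.0000; window check 0.2 ≤ 0.0000 < 0.8 is false → out
[8] lift (-6,3): star map gives -6.9083; window check 0.2 ≤ -6.9083 < 0.8 is false → out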